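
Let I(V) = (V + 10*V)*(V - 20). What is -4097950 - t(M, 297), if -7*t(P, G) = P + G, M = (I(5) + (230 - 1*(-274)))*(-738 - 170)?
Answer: -28393885/7 ≈ -4.0563e+6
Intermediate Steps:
I(V) = 11*V*(-20 + V) (I(V) = (11*V)*(-20 + V) = 11*V*(-20 + V))
M = 291468 (M = (11*5*(-20 + 5) + (230 - 1*(-274)))*(-738 - 170) = (11*5*(-15) + (230 + 274))*(-908) = (-825 + 504)*(-908) = -321*(-908) = 291468)
t(P, G) = -G/7 - P/7 (t(P, G) = -(P + G)/7 = -(G + P)/7 = -G/7 - P/7)
-4097950 - t(M, 297) = -4097950 - (-1/7*297 - 1/7*291468) = -4097950 - (-297/7 - 291468/7) = -4097950 - 1*(-291765/7) = -4097950 + 291765/7 = -28393885/7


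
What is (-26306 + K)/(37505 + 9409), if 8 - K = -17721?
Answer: -2859/15638 ≈ -0.18282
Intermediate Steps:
K = 17729 (K = 8 - 1*(-17721) = 8 + 17721 = 17729)
(-26306 + K)/(37505 + 9409) = (-26306 + 17729)/(37505 + 9409) = -8577/46914 = -8577*1/46914 = -2859/15638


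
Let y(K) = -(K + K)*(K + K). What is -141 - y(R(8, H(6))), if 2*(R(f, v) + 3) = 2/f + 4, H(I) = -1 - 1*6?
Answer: -2207/16 ≈ -137.94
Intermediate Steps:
H(I) = -7 (H(I) = -1 - 6 = -7)
R(f, v) = -1 + 1/f (R(f, v) = -3 + (2/f + 4)/2 = -3 + (4 + 2/f)/2 = -3 + (2 + 1/f) = -1 + 1/f)
y(K) = -4*K² (y(K) = -2*K*2*K = -4*K²)
-141 - y(R(8, H(6))) = -141 - (-4)*((1 - 1*8)/8)² = -141 - (-4)*((1 - 8)/8)² = -141 - (-4)*((⅛)*(-7))² = -141 - (-4)*(-7/8)² = -141 - (-4)*49/64 = -141 - 1*(-49/16) = -141 + 49/16 = -2207/16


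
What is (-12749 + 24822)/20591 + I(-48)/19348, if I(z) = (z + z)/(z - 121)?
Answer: 9869604253/16832174723 ≈ 0.58635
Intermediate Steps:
I(z) = 2*z/(-121 + z) (I(z) = (2*z)/(-121 + z) = 2*z/(-121 + z))
(-12749 + 24822)/20591 + I(-48)/19348 = (-12749 + 24822)/20591 + (2*(-48)/(-121 - 48))/19348 = 12073*(1/20591) + (2*(-48)/(-169))*(1/19348) = 12073/20591 + (2*(-48)*(-1/169))*(1/19348) = 12073/20591 + (96/169)*(1/19348) = 12073/20591 + 24/817453 = 9869604253/16832174723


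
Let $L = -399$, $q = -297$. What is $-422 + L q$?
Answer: $118081$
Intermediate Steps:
$-422 + L q = -422 - -118503 = -422 + 118503 = 118081$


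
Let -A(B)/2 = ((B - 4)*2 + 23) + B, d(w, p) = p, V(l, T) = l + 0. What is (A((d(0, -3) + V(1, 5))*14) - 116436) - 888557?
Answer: -1004855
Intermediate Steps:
V(l, T) = l
A(B) = -30 - 6*B (A(B) = -2*(((B - 4)*2 + 23) + B) = -2*(((-4 + B)*2 + 23) + B) = -2*(((-8 + 2*B) + 23) + B) = -2*((15 + 2*B) + B) = -2*(15 + 3*B) = -30 - 6*B)
(A((d(0, -3) + V(1, 5))*14) - 116436) - 888557 = ((-30 - 6*(-3 + 1)*14) - 116436) - 888557 = ((-30 - (-12)*14) - 116436) - 888557 = ((-30 - 6*(-28)) - 116436) - 888557 = ((-30 + 168) - 116436) - 888557 = (138 - 116436) - 888557 = -116298 - 888557 = -1004855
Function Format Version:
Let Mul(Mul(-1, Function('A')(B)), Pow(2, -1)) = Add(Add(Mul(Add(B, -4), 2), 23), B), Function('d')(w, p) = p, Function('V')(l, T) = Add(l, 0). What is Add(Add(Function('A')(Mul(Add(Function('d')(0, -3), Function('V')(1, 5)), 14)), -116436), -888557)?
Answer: -1004855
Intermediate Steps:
Function('V')(l, T) = l
Function('A')(B) = Add(-30, Mul(-6, B)) (Function('A')(B) = Mul(-2, Add(Add(Mul(Add(B, -4), 2), 23), B)) = Mul(-2, Add(Add(Mul(Add(-4, B), 2), 23), B)) = Mul(-2, Add(Add(Add(-8, Mul(2, B)), 23), B)) = Mul(-2, Add(Add(15, Mul(2, B)), B)) = Mul(-2, Add(15, Mul(3, B))) = Add(-30, Mul(-6, B)))
Add(Add(Function('A')(Mul(Add(Function('d')(0, -3), Function('V')(1, 5)), 14)), -116436), -888557) = Add(Add(Add(-30, Mul(-6, Mul(Add(-3, 1), 14))), -116436), -888557) = Add(Add(Add(-30, Mul(-6, Mul(-2, 14))), -116436), -888557) = Add(Add(Add(-30, Mul(-6, -28)), -116436), -888557) = Add(Add(Add(-30, 168), -116436), -888557) = Add(Add(138, -116436), -888557) = Add(-116298, -888557) = -1004855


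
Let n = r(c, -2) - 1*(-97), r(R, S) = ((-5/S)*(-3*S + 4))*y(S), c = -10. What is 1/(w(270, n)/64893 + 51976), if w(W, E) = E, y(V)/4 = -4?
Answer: 21631/1124292755 ≈ 1.9240e-5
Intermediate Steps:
y(V) = -16 (y(V) = 4*(-4) = -16)
r(R, S) = 80*(4 - 3*S)/S (r(R, S) = ((-5/S)*(-3*S + 4))*(-16) = ((-5/S)*(4 - 3*S))*(-16) = -5*(4 - 3*S)/S*(-16) = 80*(4 - 3*S)/S)
n = -303 (n = (-240 + 320/(-2)) - 1*(-97) = (-240 + 320*(-½)) + 97 = (-240 - 160) + 97 = -400 + 97 = -303)
1/(w(270, n)/64893 + 51976) = 1/(-303/64893 + 51976) = 1/(-303*1/64893 + 51976) = 1/(-101/21631 + 51976) = 1/(1124292755/21631) = 21631/1124292755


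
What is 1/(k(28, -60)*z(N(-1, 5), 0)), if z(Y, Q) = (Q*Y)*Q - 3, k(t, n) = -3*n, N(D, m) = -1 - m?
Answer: -1/540 ≈ -0.0018519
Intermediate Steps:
z(Y, Q) = -3 + Y*Q² (z(Y, Q) = Y*Q² - 3 = -3 + Y*Q²)
1/(k(28, -60)*z(N(-1, 5), 0)) = 1/((-3*(-60))*(-3 + (-1 - 1*5)*0²)) = 1/(180*(-3 + (-1 - 5)*0)) = 1/(180*(-3 - 6*0)) = 1/(180*(-3 + 0)) = 1/(180*(-3)) = 1/(-540) = -1/540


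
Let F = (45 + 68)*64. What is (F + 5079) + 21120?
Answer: 33431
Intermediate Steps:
F = 7232 (F = 113*64 = 7232)
(F + 5079) + 21120 = (7232 + 5079) + 21120 = 12311 + 21120 = 33431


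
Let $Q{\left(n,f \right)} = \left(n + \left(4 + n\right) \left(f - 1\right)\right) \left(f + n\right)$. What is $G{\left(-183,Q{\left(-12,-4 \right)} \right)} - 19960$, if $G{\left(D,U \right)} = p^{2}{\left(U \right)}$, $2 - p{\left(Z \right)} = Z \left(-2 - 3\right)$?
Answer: $4988684$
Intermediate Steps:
$Q{\left(n,f \right)} = \left(f + n\right) \left(n + \left(-1 + f\right) \left(4 + n\right)\right)$ ($Q{\left(n,f \right)} = \left(n + \left(4 + n\right) \left(-1 + f\right)\right) \left(f + n\right) = \left(n + \left(-1 + f\right) \left(4 + n\right)\right) \left(f + n\right) = \left(f + n\right) \left(n + \left(-1 + f\right) \left(4 + n\right)\right)$)
$p{\left(Z \right)} = 2 + 5 Z$ ($p{\left(Z \right)} = 2 - Z \left(-2 - 3\right) = 2 - Z \left(-5\right) = 2 - - 5 Z = 2 + 5 Z$)
$G{\left(D,U \right)} = \left(2 + 5 U\right)^{2}$
$G{\left(-183,Q{\left(-12,-4 \right)} \right)} - 19960 = \left(2 + 5 \left(\left(-4\right) \left(-4\right) - -48 + 4 \left(-4\right)^{2} - 4 \left(-12\right)^{2} - 12 \left(-4\right)^{2} + 4 \left(-4\right) \left(-12\right)\right)\right)^{2} - 19960 = \left(2 + 5 \left(16 + 48 + 4 \cdot 16 - 576 - 192 + 192\right)\right)^{2} - 19960 = \left(2 + 5 \left(16 + 48 + 64 - 576 - 192 + 192\right)\right)^{2} - 19960 = \left(2 + 5 \left(-448\right)\right)^{2} - 19960 = \left(2 - 2240\right)^{2} - 19960 = \left(-2238\right)^{2} - 19960 = 5008644 - 19960 = 4988684$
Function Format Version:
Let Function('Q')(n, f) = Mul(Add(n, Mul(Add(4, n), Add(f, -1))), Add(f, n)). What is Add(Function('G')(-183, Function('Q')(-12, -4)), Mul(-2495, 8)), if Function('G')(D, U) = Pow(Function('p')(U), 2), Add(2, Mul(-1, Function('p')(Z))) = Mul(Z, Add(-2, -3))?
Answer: 4988684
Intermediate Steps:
Function('Q')(n, f) = Mul(Add(f, n), Add(n, Mul(Add(-1, f), Add(4, n)))) (Function('Q')(n, f) = Mul(Add(n, Mul(Add(4, n), Add(-1, f))), Add(f, n)) = Mul(Add(n, Mul(Add(-1, f), Add(4, n))), Add(f, n)) = Mul(Add(f, n), Add(n, Mul(Add(-1, f), Add(4, n)))))
Function('p')(Z) = Add(2, Mul(5, Z)) (Function('p')(Z) = Add(2, Mul(-1, Mul(Z, Add(-2, -3)))) = Add(2, Mul(-1, Mul(Z, -5))) = Add(2, Mul(-1, Mul(-5, Z))) = Add(2, Mul(5, Z)))
Function('G')(D, U) = Pow(Add(2, Mul(5, U)), 2)
Add(Function('G')(-183, Function('Q')(-12, -4)), Mul(-2495, 8)) = Add(Pow(Add(2, Mul(5, Add(Mul(-4, -4), Mul(-4, -12), Mul(4, Pow(-4, 2)), Mul(-4, Pow(-12, 2)), Mul(-12, Pow(-4, 2)), Mul(4, -4, -12)))), 2), Mul(-2495, 8)) = Add(Pow(Add(2, Mul(5, Add(16, 48, Mul(4, 16), Mul(-4, 144), Mul(-12, 16), 192))), 2), -19960) = Add(Pow(Add(2, Mul(5, Add(16, 48, 64, -576, -192, 192))), 2), -19960) = Add(Pow(Add(2, Mul(5, -448)), 2), -19960) = Add(Pow(Add(2, -2240), 2), -19960) = Add(Pow(-2238, 2), -19960) = Add(5008644, -19960) = 4988684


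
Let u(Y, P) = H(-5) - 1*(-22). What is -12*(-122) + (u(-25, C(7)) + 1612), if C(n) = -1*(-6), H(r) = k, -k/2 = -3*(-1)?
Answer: 3092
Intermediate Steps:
k = -6 (k = -(-6)*(-1) = -2*3 = -6)
H(r) = -6
C(n) = 6
u(Y, P) = 16 (u(Y, P) = -6 - 1*(-22) = -6 + 22 = 16)
-12*(-122) + (u(-25, C(7)) + 1612) = -12*(-122) + (16 + 1612) = 1464 + 1628 = 3092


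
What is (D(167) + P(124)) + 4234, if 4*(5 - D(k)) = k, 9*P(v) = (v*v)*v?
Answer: 7777597/36 ≈ 2.1604e+5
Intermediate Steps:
P(v) = v³/9 (P(v) = ((v*v)*v)/9 = (v²*v)/9 = v³/9)
D(k) = 5 - k/4
(D(167) + P(124)) + 4234 = ((5 - ¼*167) + (⅑)*124³) + 4234 = ((5 - 167/4) + (⅑)*1906624) + 4234 = (-147/4 + 1906624/9) + 4234 = 7625173/36 + 4234 = 7777597/36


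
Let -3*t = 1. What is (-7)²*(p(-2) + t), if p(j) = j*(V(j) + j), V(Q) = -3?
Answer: 1421/3 ≈ 473.67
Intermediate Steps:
t = -⅓ (t = -⅓*1 = -⅓ ≈ -0.33333)
p(j) = j*(-3 + j)
(-7)²*(p(-2) + t) = (-7)²*(-2*(-3 - 2) - ⅓) = 49*(-2*(-5) - ⅓) = 49*(10 - ⅓) = 49*(29/3) = 1421/3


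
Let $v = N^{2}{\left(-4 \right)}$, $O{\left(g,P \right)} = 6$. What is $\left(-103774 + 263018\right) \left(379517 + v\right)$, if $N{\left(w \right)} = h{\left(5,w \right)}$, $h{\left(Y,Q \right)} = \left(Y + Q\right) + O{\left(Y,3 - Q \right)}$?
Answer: $60443608104$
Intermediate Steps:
$h{\left(Y,Q \right)} = 6 + Q + Y$ ($h{\left(Y,Q \right)} = \left(Y + Q\right) + 6 = \left(Q + Y\right) + 6 = 6 + Q + Y$)
$N{\left(w \right)} = 11 + w$ ($N{\left(w \right)} = 6 + w + 5 = 11 + w$)
$v = 49$ ($v = \left(11 - 4\right)^{2} = 7^{2} = 49$)
$\left(-103774 + 263018\right) \left(379517 + v\right) = \left(-103774 + 263018\right) \left(379517 + 49\right) = 159244 \cdot 379566 = 60443608104$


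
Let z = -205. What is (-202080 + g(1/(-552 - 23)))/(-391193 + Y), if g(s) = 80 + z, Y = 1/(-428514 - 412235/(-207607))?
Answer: 17988580169347415/34801348345636866 ≈ 0.51689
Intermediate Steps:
Y = -207607/88962093763 (Y = 1/(-428514 - 412235*(-1/207607)) = 1/(-428514 + 412235/207607) = 1/(-88962093763/207607) = -207607/88962093763 ≈ -2.3337e-6)
g(s) = -125 (g(s) = 80 - 205 = -125)
(-202080 + g(1/(-552 - 23)))/(-391193 + Y) = (-202080 - 125)/(-391193 - 207607/88962093763) = -202205/(-34801348345636866/88962093763) = -202205*(-88962093763/34801348345636866) = 17988580169347415/34801348345636866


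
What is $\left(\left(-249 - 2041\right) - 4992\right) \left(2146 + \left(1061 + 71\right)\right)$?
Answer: $-23870396$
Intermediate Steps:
$\left(\left(-249 - 2041\right) - 4992\right) \left(2146 + \left(1061 + 71\right)\right) = \left(\left(-249 - 2041\right) - 4992\right) \left(2146 + 1132\right) = \left(-2290 - 4992\right) 3278 = \left(-7282\right) 3278 = -23870396$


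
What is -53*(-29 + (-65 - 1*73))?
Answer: 8851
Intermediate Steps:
-53*(-29 + (-65 - 1*73)) = -53*(-29 + (-65 - 73)) = -53*(-29 - 138) = -53*(-167) = 8851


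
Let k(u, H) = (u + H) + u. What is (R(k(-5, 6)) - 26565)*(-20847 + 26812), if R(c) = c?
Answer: -158484085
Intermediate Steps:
k(u, H) = H + 2*u (k(u, H) = (H + u) + u = H + 2*u)
(R(k(-5, 6)) - 26565)*(-20847 + 26812) = ((6 + 2*(-5)) - 26565)*(-20847 + 26812) = ((6 - 10) - 26565)*5965 = (-4 - 26565)*5965 = -26569*5965 = -158484085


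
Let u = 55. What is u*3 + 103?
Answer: 268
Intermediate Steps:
u*3 + 103 = 55*3 + 103 = 165 + 103 = 268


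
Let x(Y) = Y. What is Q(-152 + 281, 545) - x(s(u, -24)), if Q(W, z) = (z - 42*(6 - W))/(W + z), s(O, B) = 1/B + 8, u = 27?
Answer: 4165/8088 ≈ 0.51496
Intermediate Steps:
s(O, B) = 8 + 1/B
Q(W, z) = (-252 + z + 42*W)/(W + z) (Q(W, z) = (z + (-252 + 42*W))/(W + z) = (-252 + z + 42*W)/(W + z))
Q(-152 + 281, 545) - x(s(u, -24)) = (-252 + 545 + 42*(-152 + 281))/((-152 + 281) + 545) - (8 + 1/(-24)) = (-252 + 545 + 42*129)/(129 + 545) - (8 - 1/24) = (-252 + 545 + 5418)/674 - 1*191/24 = (1/674)*5711 - 191/24 = 5711/674 - 191/24 = 4165/8088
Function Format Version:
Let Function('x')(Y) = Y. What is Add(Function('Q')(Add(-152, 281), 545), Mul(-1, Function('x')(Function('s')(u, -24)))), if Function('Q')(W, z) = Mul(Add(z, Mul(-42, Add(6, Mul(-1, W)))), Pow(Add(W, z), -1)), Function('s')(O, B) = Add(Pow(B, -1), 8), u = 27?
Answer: Rational(4165, 8088) ≈ 0.51496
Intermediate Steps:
Function('s')(O, B) = Add(8, Pow(B, -1))
Function('Q')(W, z) = Mul(Pow(Add(W, z), -1), Add(-252, z, Mul(42, W))) (Function('Q')(W, z) = Mul(Add(z, Add(-252, Mul(42, W))), Pow(Add(W, z), -1)) = Mul(Add(-252, z, Mul(42, W)), Pow(Add(W, z), -1)) = Mul(Pow(Add(W, z), -1), Add(-252, z, Mul(42, W))))
Add(Function('Q')(Add(-152, 281), 545), Mul(-1, Function('x')(Function('s')(u, -24)))) = Add(Mul(Pow(Add(Add(-152, 281), 545), -1), Add(-252, 545, Mul(42, Add(-152, 281)))), Mul(-1, Add(8, Pow(-24, -1)))) = Add(Mul(Pow(Add(129, 545), -1), Add(-252, 545, Mul(42, 129))), Mul(-1, Add(8, Rational(-1, 24)))) = Add(Mul(Pow(674, -1), Add(-252, 545, 5418)), Mul(-1, Rational(191, 24))) = Add(Mul(Rational(1, 674), 5711), Rational(-191, 24)) = Add(Rational(5711, 674), Rational(-191, 24)) = Rational(4165, 8088)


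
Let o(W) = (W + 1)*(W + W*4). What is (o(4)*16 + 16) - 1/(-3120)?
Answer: 5041921/3120 ≈ 1616.0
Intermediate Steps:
o(W) = 5*W*(1 + W) (o(W) = (1 + W)*(W + 4*W) = (1 + W)*(5*W) = 5*W*(1 + W))
(o(4)*16 + 16) - 1/(-3120) = ((5*4*(1 + 4))*16 + 16) - 1/(-3120) = ((5*4*5)*16 + 16) - 1*(-1/3120) = (100*16 + 16) + 1/3120 = (1600 + 16) + 1/3120 = 1616 + 1/3120 = 5041921/3120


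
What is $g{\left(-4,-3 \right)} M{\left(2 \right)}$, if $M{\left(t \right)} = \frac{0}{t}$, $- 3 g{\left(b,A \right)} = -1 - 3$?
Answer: $0$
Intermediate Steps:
$g{\left(b,A \right)} = \frac{4}{3}$ ($g{\left(b,A \right)} = - \frac{-1 - 3}{3} = \left(- \frac{1}{3}\right) \left(-4\right) = \frac{4}{3}$)
$M{\left(t \right)} = 0$
$g{\left(-4,-3 \right)} M{\left(2 \right)} = \frac{4}{3} \cdot 0 = 0$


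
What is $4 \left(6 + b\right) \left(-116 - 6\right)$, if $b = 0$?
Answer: $-2928$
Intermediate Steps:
$4 \left(6 + b\right) \left(-116 - 6\right) = 4 \left(6 + 0\right) \left(-116 - 6\right) = 4 \cdot 6 \left(-122\right) = 24 \left(-122\right) = -2928$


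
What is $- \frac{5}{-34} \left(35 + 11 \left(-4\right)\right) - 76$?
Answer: $- \frac{2629}{34} \approx -77.323$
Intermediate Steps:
$- \frac{5}{-34} \left(35 + 11 \left(-4\right)\right) - 76 = \left(-5\right) \left(- \frac{1}{34}\right) \left(35 - 44\right) - 76 = \frac{5}{34} \left(-9\right) - 76 = - \frac{45}{34} - 76 = - \frac{2629}{34}$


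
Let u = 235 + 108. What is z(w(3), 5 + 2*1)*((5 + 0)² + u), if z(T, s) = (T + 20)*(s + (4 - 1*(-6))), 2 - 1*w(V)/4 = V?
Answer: 100096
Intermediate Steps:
w(V) = 8 - 4*V
u = 343
z(T, s) = (10 + s)*(20 + T) (z(T, s) = (20 + T)*(s + (4 + 6)) = (20 + T)*(s + 10) = (20 + T)*(10 + s) = (10 + s)*(20 + T))
z(w(3), 5 + 2*1)*((5 + 0)² + u) = (200 + 10*(8 - 4*3) + 20*(5 + 2*1) + (8 - 4*3)*(5 + 2*1))*((5 + 0)² + 343) = (200 + 10*(8 - 12) + 20*(5 + 2) + (8 - 12)*(5 + 2))*(5² + 343) = (200 + 10*(-4) + 20*7 - 4*7)*(25 + 343) = (200 - 40 + 140 - 28)*368 = 272*368 = 100096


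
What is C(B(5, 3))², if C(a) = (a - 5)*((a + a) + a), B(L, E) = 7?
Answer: 1764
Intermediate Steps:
C(a) = 3*a*(-5 + a) (C(a) = (-5 + a)*(2*a + a) = (-5 + a)*(3*a) = 3*a*(-5 + a))
C(B(5, 3))² = (3*7*(-5 + 7))² = (3*7*2)² = 42² = 1764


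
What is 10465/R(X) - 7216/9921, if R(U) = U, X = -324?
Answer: -35387083/1071468 ≈ -33.027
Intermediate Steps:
10465/R(X) - 7216/9921 = 10465/(-324) - 7216/9921 = 10465*(-1/324) - 7216*1/9921 = -10465/324 - 7216/9921 = -35387083/1071468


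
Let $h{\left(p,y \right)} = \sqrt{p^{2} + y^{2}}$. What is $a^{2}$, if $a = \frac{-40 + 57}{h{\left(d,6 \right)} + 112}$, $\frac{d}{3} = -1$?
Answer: $\frac{3638221}{156225001} - \frac{194208 \sqrt{5}}{156225001} \approx 0.020509$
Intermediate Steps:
$d = -3$ ($d = 3 \left(-1\right) = -3$)
$a = \frac{17}{112 + 3 \sqrt{5}}$ ($a = \frac{-40 + 57}{\sqrt{\left(-3\right)^{2} + 6^{2}} + 112} = \frac{17}{\sqrt{9 + 36} + 112} = \frac{17}{\sqrt{45} + 112} = \frac{17}{3 \sqrt{5} + 112} = \frac{17}{112 + 3 \sqrt{5}} \approx 0.14321$)
$a^{2} = \left(\frac{1904}{12499} - \frac{51 \sqrt{5}}{12499}\right)^{2}$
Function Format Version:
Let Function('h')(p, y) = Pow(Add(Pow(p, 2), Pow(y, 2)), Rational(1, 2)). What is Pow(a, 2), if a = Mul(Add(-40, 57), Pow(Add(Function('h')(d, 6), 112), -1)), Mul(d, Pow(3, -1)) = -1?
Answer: Add(Rational(3638221, 156225001), Mul(Rational(-194208, 156225001), Pow(5, Rational(1, 2)))) ≈ 0.020509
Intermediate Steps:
d = -3 (d = Mul(3, -1) = -3)
a = Mul(17, Pow(Add(112, Mul(3, Pow(5, Rational(1, 2)))), -1)) (a = Mul(Add(-40, 57), Pow(Add(Pow(Add(Pow(-3, 2), Pow(6, 2)), Rational(1, 2)), 112), -1)) = Mul(17, Pow(Add(Pow(Add(9, 36), Rational(1, 2)), 112), -1)) = Mul(17, Pow(Add(Pow(45, Rational(1, 2)), 112), -1)) = Mul(17, Pow(Add(Mul(3, Pow(5, Rational(1, 2))), 112), -1)) = Mul(17, Pow(Add(112, Mul(3, Pow(5, Rational(1, 2)))), -1)) ≈ 0.14321)
Pow(a, 2) = Pow(Add(Rational(1904, 12499), Mul(Rational(-51, 12499), Pow(5, Rational(1, 2)))), 2)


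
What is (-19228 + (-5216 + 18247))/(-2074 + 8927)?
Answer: -6197/6853 ≈ -0.90428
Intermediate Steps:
(-19228 + (-5216 + 18247))/(-2074 + 8927) = (-19228 + 13031)/6853 = -6197*1/6853 = -6197/6853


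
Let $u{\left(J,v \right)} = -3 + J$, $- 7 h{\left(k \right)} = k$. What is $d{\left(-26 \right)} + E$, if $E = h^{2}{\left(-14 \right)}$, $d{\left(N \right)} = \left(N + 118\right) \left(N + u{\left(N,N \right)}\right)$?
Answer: $-5056$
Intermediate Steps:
$h{\left(k \right)} = - \frac{k}{7}$
$d{\left(N \right)} = \left(-3 + 2 N\right) \left(118 + N\right)$ ($d{\left(N \right)} = \left(N + 118\right) \left(N + \left(-3 + N\right)\right) = \left(118 + N\right) \left(-3 + 2 N\right) = \left(-3 + 2 N\right) \left(118 + N\right)$)
$E = 4$ ($E = \left(\left(- \frac{1}{7}\right) \left(-14\right)\right)^{2} = 2^{2} = 4$)
$d{\left(-26 \right)} + E = \left(-354 + 2 \left(-26\right)^{2} + 233 \left(-26\right)\right) + 4 = \left(-354 + 2 \cdot 676 - 6058\right) + 4 = \left(-354 + 1352 - 6058\right) + 4 = -5060 + 4 = -5056$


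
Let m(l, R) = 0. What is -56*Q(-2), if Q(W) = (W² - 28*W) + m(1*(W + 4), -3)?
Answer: -3360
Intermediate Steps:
Q(W) = W² - 28*W (Q(W) = (W² - 28*W) + 0 = W² - 28*W)
-56*Q(-2) = -(-112)*(-28 - 2) = -(-112)*(-30) = -56*60 = -3360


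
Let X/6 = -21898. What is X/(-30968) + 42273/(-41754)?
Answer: 87018006/26938289 ≈ 3.2303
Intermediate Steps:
X = -131388 (X = 6*(-21898) = -131388)
X/(-30968) + 42273/(-41754) = -131388/(-30968) + 42273/(-41754) = -131388*(-1/30968) + 42273*(-1/41754) = 32847/7742 - 14091/13918 = 87018006/26938289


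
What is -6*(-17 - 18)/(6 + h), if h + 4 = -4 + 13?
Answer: 210/11 ≈ 19.091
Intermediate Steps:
h = 5 (h = -4 + (-4 + 13) = -4 + 9 = 5)
-6*(-17 - 18)/(6 + h) = -6*(-17 - 18)/(6 + 5) = -(-210)/11 = -6*(-35/11) = 210/11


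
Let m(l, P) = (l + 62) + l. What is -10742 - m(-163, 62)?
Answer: -10478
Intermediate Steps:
m(l, P) = 62 + 2*l (m(l, P) = (62 + l) + l = 62 + 2*l)
-10742 - m(-163, 62) = -10742 - (62 + 2*(-163)) = -10742 - (62 - 326) = -10742 - 1*(-264) = -10742 + 264 = -10478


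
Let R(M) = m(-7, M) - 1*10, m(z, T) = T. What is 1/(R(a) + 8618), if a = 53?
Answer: 1/8661 ≈ 0.00011546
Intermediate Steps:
R(M) = -10 + M (R(M) = M - 1*10 = M - 10 = -10 + M)
1/(R(a) + 8618) = 1/((-10 + 53) + 8618) = 1/(43 + 8618) = 1/8661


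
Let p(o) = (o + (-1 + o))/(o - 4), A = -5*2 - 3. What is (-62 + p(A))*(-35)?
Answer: 35945/17 ≈ 2114.4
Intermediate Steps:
A = -13 (A = -10 - 3 = -13)
p(o) = (-1 + 2*o)/(-4 + o)
(-62 + p(A))*(-35) = (-62 + (-1 + 2*(-13))/(-4 - 13))*(-35) = (-62 + (-1 - 26)/(-17))*(-35) = (-62 - 1/17*(-27))*(-35) = (-62 + 27/17)*(-35) = -1027/17*(-35) = 35945/17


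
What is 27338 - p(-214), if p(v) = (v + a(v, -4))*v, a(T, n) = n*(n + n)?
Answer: -11610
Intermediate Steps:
a(T, n) = 2*n² (a(T, n) = n*(2*n) = 2*n²)
p(v) = v*(32 + v) (p(v) = (v + 2*(-4)²)*v = (v + 2*16)*v = (v + 32)*v = (32 + v)*v = v*(32 + v))
27338 - p(-214) = 27338 - (-214)*(32 - 214) = 27338 - (-214)*(-182) = 27338 - 1*38948 = 27338 - 38948 = -11610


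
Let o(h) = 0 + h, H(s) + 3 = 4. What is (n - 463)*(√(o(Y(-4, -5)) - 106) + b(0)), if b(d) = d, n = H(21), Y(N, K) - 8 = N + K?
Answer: -462*I*√107 ≈ -4779.0*I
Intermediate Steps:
H(s) = 1 (H(s) = -3 + 4 = 1)
Y(N, K) = 8 + K + N (Y(N, K) = 8 + (N + K) = 8 + (K + N) = 8 + K + N)
o(h) = h
n = 1
(n - 463)*(√(o(Y(-4, -5)) - 106) + b(0)) = (1 - 463)*(√((8 - 5 - 4) - 106) + 0) = -462*(√(-1 - 106) + 0) = -462*(√(-107) + 0) = -462*(I*√107 + 0) = -462*I*√107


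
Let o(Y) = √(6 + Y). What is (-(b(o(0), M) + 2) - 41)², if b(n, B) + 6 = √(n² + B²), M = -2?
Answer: (37 + √10)² ≈ 1613.0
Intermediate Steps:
b(n, B) = -6 + √(B² + n²) (b(n, B) = -6 + √(n² + B²) = -6 + √(B² + n²))
(-(b(o(0), M) + 2) - 41)² = (-((-6 + √((-2)² + (√(6 + 0))²)) + 2) - 41)² = (-((-6 + √(4 + (√6)²)) + 2) - 41)² = (-((-6 + √(4 + 6)) + 2) - 41)² = (-((-6 + √10) + 2) - 41)² = (-(-4 + √10) - 41)² = ((4 - √10) - 41)² = (-37 - √10)²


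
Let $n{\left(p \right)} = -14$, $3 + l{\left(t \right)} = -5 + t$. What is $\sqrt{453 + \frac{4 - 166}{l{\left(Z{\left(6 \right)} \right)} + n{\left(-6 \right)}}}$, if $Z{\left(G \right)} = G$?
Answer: $\frac{\sqrt{7410}}{4} \approx 21.52$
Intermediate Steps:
$l{\left(t \right)} = -8 + t$ ($l{\left(t \right)} = -3 + \left(-5 + t\right) = -8 + t$)
$\sqrt{453 + \frac{4 - 166}{l{\left(Z{\left(6 \right)} \right)} + n{\left(-6 \right)}}} = \sqrt{453 + \frac{4 - 166}{\left(-8 + 6\right) - 14}} = \sqrt{453 - \frac{162}{-2 - 14}} = \sqrt{453 - \frac{162}{-16}} = \sqrt{453 - - \frac{81}{8}} = \sqrt{453 + \frac{81}{8}} = \sqrt{\frac{3705}{8}} = \frac{\sqrt{7410}}{4}$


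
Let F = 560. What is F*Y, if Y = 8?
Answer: 4480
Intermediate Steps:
F*Y = 560*8 = 4480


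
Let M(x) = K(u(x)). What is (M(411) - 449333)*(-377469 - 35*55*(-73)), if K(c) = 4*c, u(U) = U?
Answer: 106077222416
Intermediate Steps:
M(x) = 4*x
(M(411) - 449333)*(-377469 - 35*55*(-73)) = (4*411 - 449333)*(-377469 - 35*55*(-73)) = (1644 - 449333)*(-377469 - 1925*(-73)) = -447689*(-377469 + 140525) = -447689*(-236944) = 106077222416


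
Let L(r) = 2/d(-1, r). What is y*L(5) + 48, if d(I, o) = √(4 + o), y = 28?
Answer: 200/3 ≈ 66.667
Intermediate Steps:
L(r) = 2/√(4 + r) (L(r) = 2/(√(4 + r)) = 2/√(4 + r))
y*L(5) + 48 = 28*(2/√(4 + 5)) + 48 = 28*(2/√9) + 48 = 28*(2*(⅓)) + 48 = 28*(⅔) + 48 = 56/3 + 48 = 200/3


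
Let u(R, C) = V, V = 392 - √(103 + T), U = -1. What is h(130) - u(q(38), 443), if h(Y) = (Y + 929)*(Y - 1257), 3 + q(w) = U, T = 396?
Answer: -1193885 + √499 ≈ -1.1939e+6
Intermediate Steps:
q(w) = -4 (q(w) = -3 - 1 = -4)
h(Y) = (-1257 + Y)*(929 + Y) (h(Y) = (929 + Y)*(-1257 + Y) = (-1257 + Y)*(929 + Y))
V = 392 - √499 (V = 392 - √(103 + 396) = 392 - √499 ≈ 369.66)
u(R, C) = 392 - √499
h(130) - u(q(38), 443) = (-1167753 + 130² - 328*130) - (392 - √499) = (-1167753 + 16900 - 42640) + (-392 + √499) = -1193493 + (-392 + √499) = -1193885 + √499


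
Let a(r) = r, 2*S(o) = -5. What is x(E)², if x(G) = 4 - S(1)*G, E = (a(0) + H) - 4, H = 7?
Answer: 529/4 ≈ 132.25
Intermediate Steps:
S(o) = -5/2 (S(o) = (½)*(-5) = -5/2)
E = 3 (E = (0 + 7) - 4 = 7 - 4 = 3)
x(G) = 4 + 5*G/2 (x(G) = 4 - (-5)*G/2 = 4 + 5*G/2)
x(E)² = (4 + (5/2)*3)² = (4 + 15/2)² = (23/2)² = 529/4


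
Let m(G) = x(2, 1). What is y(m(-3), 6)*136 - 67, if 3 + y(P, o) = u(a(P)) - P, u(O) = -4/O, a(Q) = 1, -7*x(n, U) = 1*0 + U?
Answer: -6997/7 ≈ -999.57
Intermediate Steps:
x(n, U) = -U/7 (x(n, U) = -(1*0 + U)/7 = -(0 + U)/7 = -U/7)
m(G) = -⅐ (m(G) = -⅐*1 = -⅐)
y(P, o) = -7 - P (y(P, o) = -3 + (-4/1 - P) = -3 + (-4*1 - P) = -3 + (-4 - P) = -7 - P)
y(m(-3), 6)*136 - 67 = (-7 - 1*(-⅐))*136 - 67 = (-7 + ⅐)*136 - 67 = -48/7*136 - 67 = -6528/7 - 67 = -6997/7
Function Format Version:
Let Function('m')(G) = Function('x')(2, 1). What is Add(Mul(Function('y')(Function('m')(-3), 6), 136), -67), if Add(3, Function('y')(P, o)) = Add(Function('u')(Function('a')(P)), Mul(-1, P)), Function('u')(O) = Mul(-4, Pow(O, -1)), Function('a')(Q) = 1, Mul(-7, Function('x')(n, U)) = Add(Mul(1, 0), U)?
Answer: Rational(-6997, 7) ≈ -999.57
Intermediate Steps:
Function('x')(n, U) = Mul(Rational(-1, 7), U) (Function('x')(n, U) = Mul(Rational(-1, 7), Add(Mul(1, 0), U)) = Mul(Rational(-1, 7), Add(0, U)) = Mul(Rational(-1, 7), U))
Function('m')(G) = Rational(-1, 7) (Function('m')(G) = Mul(Rational(-1, 7), 1) = Rational(-1, 7))
Function('y')(P, o) = Add(-7, Mul(-1, P)) (Function('y')(P, o) = Add(-3, Add(Mul(-4, Pow(1, -1)), Mul(-1, P))) = Add(-3, Add(Mul(-4, 1), Mul(-1, P))) = Add(-3, Add(-4, Mul(-1, P))) = Add(-7, Mul(-1, P)))
Add(Mul(Function('y')(Function('m')(-3), 6), 136), -67) = Add(Mul(Add(-7, Mul(-1, Rational(-1, 7))), 136), -67) = Add(Mul(Add(-7, Rational(1, 7)), 136), -67) = Add(Mul(Rational(-48, 7), 136), -67) = Add(Rational(-6528, 7), -67) = Rational(-6997, 7)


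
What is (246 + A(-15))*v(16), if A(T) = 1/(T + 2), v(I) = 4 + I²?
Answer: 63940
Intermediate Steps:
A(T) = 1/(2 + T)
(246 + A(-15))*v(16) = (246 + 1/(2 - 15))*(4 + 16²) = (246 + 1/(-13))*(4 + 256) = (246 - 1/13)*260 = (3197/13)*260 = 63940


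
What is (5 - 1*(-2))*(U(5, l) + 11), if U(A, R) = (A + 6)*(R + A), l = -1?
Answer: 385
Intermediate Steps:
U(A, R) = (6 + A)*(A + R)
(5 - 1*(-2))*(U(5, l) + 11) = (5 - 1*(-2))*((5² + 6*5 + 6*(-1) + 5*(-1)) + 11) = (5 + 2)*((25 + 30 - 6 - 5) + 11) = 7*(44 + 11) = 7*55 = 385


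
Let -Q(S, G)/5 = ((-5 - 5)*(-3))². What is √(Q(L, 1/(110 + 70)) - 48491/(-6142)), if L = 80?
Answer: I*√169460906278/6142 ≈ 67.023*I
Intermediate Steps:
Q(S, G) = -4500 (Q(S, G) = -5*9*(-5 - 5)² = -5*(-10*(-3))² = -5*30² = -5*900 = -4500)
√(Q(L, 1/(110 + 70)) - 48491/(-6142)) = √(-4500 - 48491/(-6142)) = √(-4500 - 48491*(-1/6142)) = √(-4500 + 48491/6142) = √(-27590509/6142) = I*√169460906278/6142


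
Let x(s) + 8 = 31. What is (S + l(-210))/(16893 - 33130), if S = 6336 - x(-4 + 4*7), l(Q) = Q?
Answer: -6103/16237 ≈ -0.37587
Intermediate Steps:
x(s) = 23 (x(s) = -8 + 31 = 23)
S = 6313 (S = 6336 - 1*23 = 6336 - 23 = 6313)
(S + l(-210))/(16893 - 33130) = (6313 - 210)/(16893 - 33130) = 6103/(-16237) = 6103*(-1/16237) = -6103/16237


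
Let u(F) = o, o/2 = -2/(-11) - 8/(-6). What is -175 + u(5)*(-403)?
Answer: -46075/33 ≈ -1396.2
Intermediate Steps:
o = 100/33 (o = 2*(-2/(-11) - 8/(-6)) = 2*(-2*(-1/11) - 8*(-⅙)) = 2*(2/11 + 4/3) = 2*(50/33) = 100/33 ≈ 3.0303)
u(F) = 100/33
-175 + u(5)*(-403) = -175 + (100/33)*(-403) = -175 - 40300/33 = -46075/33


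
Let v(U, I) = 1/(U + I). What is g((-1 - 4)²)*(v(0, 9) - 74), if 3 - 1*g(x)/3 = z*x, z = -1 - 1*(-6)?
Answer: 81130/3 ≈ 27043.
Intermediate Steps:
v(U, I) = 1/(I + U)
z = 5 (z = -1 + 6 = 5)
g(x) = 9 - 15*x
g((-1 - 4)²)*(v(0, 9) - 74) = (9 - 15*(-1 - 4)²)*(1/(9 + 0) - 74) = (9 - 15*(-5)²)*(1/9 - 74) = (9 - 15*25)*(⅑ - 74) = (9 - 375)*(-665/9) = -366*(-665/9) = 81130/3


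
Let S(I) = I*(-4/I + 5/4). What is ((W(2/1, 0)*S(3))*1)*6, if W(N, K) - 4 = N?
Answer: -9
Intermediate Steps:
W(N, K) = 4 + N
S(I) = I*(5/4 - 4/I) (S(I) = I*(-4/I + 5*(¼)) = I*(-4/I + 5/4) = I*(5/4 - 4/I))
((W(2/1, 0)*S(3))*1)*6 = (((4 + 2/1)*(-4 + (5/4)*3))*1)*6 = (((4 + 2*1)*(-4 + 15/4))*1)*6 = (((4 + 2)*(-¼))*1)*6 = ((6*(-¼))*1)*6 = -3/2*1*6 = -3/2*6 = -9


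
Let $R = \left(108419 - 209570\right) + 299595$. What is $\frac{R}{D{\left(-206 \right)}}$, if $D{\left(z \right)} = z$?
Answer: $- \frac{99222}{103} \approx -963.32$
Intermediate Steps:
$R = 198444$ ($R = -101151 + 299595 = 198444$)
$\frac{R}{D{\left(-206 \right)}} = \frac{198444}{-206} = 198444 \left(- \frac{1}{206}\right) = - \frac{99222}{103}$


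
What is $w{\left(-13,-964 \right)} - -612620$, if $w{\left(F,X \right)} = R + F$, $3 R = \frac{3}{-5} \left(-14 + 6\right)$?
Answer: $\frac{3063043}{5} \approx 6.1261 \cdot 10^{5}$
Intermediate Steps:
$R = \frac{8}{5}$ ($R = \frac{\frac{3}{-5} \left(-14 + 6\right)}{3} = \frac{3 \left(- \frac{1}{5}\right) \left(-8\right)}{3} = \frac{\left(- \frac{3}{5}\right) \left(-8\right)}{3} = \frac{1}{3} \cdot \frac{24}{5} = \frac{8}{5} \approx 1.6$)
$w{\left(F,X \right)} = \frac{8}{5} + F$
$w{\left(-13,-964 \right)} - -612620 = \left(\frac{8}{5} - 13\right) - -612620 = - \frac{57}{5} + 612620 = \frac{3063043}{5}$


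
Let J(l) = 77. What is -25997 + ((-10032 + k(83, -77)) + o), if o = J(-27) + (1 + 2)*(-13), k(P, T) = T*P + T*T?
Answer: -36453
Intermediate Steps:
k(P, T) = T**2 + P*T (k(P, T) = P*T + T**2 = T**2 + P*T)
o = 38 (o = 77 + (1 + 2)*(-13) = 77 + 3*(-13) = 77 - 39 = 38)
-25997 + ((-10032 + k(83, -77)) + o) = -25997 + ((-10032 - 77*(83 - 77)) + 38) = -25997 + ((-10032 - 77*6) + 38) = -25997 + ((-10032 - 462) + 38) = -25997 + (-10494 + 38) = -25997 - 10456 = -36453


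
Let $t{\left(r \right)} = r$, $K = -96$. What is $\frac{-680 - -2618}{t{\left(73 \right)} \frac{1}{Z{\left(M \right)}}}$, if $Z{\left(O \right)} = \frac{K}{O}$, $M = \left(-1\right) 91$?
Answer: $\frac{186048}{6643} \approx 28.007$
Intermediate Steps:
$M = -91$
$Z{\left(O \right)} = - \frac{96}{O}$
$\frac{-680 - -2618}{t{\left(73 \right)} \frac{1}{Z{\left(M \right)}}} = \frac{-680 - -2618}{73 \frac{1}{\left(-96\right) \frac{1}{-91}}} = \frac{-680 + 2618}{73 \frac{1}{\left(-96\right) \left(- \frac{1}{91}\right)}} = \frac{1938}{73 \frac{1}{\frac{96}{91}}} = \frac{1938}{73 \cdot \frac{91}{96}} = \frac{1938}{\frac{6643}{96}} = 1938 \cdot \frac{96}{6643} = \frac{186048}{6643}$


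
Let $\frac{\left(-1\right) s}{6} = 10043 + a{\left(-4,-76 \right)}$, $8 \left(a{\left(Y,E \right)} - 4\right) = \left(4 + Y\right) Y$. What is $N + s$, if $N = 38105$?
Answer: $-22177$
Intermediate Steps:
$a{\left(Y,E \right)} = 4 + \frac{Y \left(4 + Y\right)}{8}$ ($a{\left(Y,E \right)} = 4 + \frac{\left(4 + Y\right) Y}{8} = 4 + \frac{Y \left(4 + Y\right)}{8}$)
$s = -60282$ ($s = - 6 \left(10043 + \left(4 + \frac{1}{2} \left(-4\right) + \frac{\left(-4\right)^{2}}{8}\right)\right) = - 6 \left(10043 + \left(4 - 2 + \frac{1}{8} \cdot 16\right)\right) = - 6 \left(10043 + \left(4 - 2 + 2\right)\right) = - 6 \left(10043 + 4\right) = \left(-6\right) 10047 = -60282$)
$N + s = 38105 - 60282 = -22177$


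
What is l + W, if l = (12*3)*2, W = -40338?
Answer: -40266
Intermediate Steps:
l = 72 (l = 36*2 = 72)
l + W = 72 - 40338 = -40266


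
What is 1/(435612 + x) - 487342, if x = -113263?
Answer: -157094206357/322349 ≈ -4.8734e+5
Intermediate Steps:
1/(435612 + x) - 487342 = 1/(435612 - 113263) - 487342 = 1/322349 - 487342 = -157094206357/322349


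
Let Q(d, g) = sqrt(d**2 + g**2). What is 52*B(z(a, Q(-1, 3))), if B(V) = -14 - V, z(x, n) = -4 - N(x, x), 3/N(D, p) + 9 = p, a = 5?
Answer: -559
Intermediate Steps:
N(D, p) = 3/(-9 + p)
z(x, n) = -4 - 3/(-9 + x)
52*B(z(a, Q(-1, 3))) = 52*(-14 - (33 - 4*5)/(-9 + 5)) = 52*(-14 - (33 - 20)/(-4)) = 52*(-14 - (-1)*13/4) = 52*(-14 - 1*(-13/4)) = 52*(-14 + 13/4) = 52*(-43/4) = -559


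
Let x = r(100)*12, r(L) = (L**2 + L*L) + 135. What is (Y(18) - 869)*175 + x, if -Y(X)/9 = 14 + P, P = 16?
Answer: 42295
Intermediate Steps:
r(L) = 135 + 2*L**2 (r(L) = (L**2 + L**2) + 135 = 2*L**2 + 135 = 135 + 2*L**2)
Y(X) = -270 (Y(X) = -9*(14 + 16) = -9*30 = -270)
x = 241620 (x = (135 + 2*100**2)*12 = (135 + 2*10000)*12 = (135 + 20000)*12 = 20135*12 = 241620)
(Y(18) - 869)*175 + x = (-270 - 869)*175 + 241620 = -1139*175 + 241620 = -199325 + 241620 = 42295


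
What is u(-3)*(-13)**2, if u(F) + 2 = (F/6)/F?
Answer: -1859/6 ≈ -309.83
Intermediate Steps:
u(F) = -11/6 (u(F) = -2 + (F/6)/F = -2 + 1/6 = -11/6)
u(-3)*(-13)**2 = -11/6*(-13)**2 = -11/6*169 = -1859/6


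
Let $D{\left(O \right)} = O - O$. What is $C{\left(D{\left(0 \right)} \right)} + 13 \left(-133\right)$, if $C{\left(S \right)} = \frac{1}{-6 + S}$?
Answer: $- \frac{10375}{6} \approx -1729.2$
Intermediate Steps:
$D{\left(O \right)} = 0$
$C{\left(D{\left(0 \right)} \right)} + 13 \left(-133\right) = \frac{1}{-6 + 0} + 13 \left(-133\right) = \frac{1}{-6} - 1729 = - \frac{1}{6} - 1729 = - \frac{10375}{6}$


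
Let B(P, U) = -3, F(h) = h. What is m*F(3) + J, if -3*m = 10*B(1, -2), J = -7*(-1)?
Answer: 37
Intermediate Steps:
J = 7
m = 10 (m = -10*(-3)/3 = -⅓*(-30) = 10)
m*F(3) + J = 10*3 + 7 = 30 + 7 = 37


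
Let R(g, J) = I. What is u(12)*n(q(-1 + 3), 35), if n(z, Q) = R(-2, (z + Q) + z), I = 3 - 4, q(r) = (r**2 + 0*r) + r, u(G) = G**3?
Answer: -1728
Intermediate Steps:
q(r) = r + r**2 (q(r) = (r**2 + 0) + r = r**2 + r = r + r**2)
I = -1
R(g, J) = -1
n(z, Q) = -1
u(12)*n(q(-1 + 3), 35) = 12**3*(-1) = 1728*(-1) = -1728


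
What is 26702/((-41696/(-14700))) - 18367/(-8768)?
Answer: 107574247801/11424704 ≈ 9415.9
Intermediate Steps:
26702/((-41696/(-14700))) - 18367/(-8768) = 26702/((-41696*(-1/14700))) - 18367*(-1/8768) = 26702/(10424/3675) + 18367/8768 = 26702*(3675/10424) + 18367/8768 = 49064925/5212 + 18367/8768 = 107574247801/11424704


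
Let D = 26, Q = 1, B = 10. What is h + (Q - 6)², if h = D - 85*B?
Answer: -799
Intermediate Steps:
h = -824 (h = 26 - 85*10 = 26 - 850 = -824)
h + (Q - 6)² = -824 + (1 - 6)² = -824 + (-5)² = -824 + 25 = -799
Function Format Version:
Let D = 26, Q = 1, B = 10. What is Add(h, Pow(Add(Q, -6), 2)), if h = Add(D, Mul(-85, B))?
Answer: -799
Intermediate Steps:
h = -824 (h = Add(26, Mul(-85, 10)) = Add(26, -850) = -824)
Add(h, Pow(Add(Q, -6), 2)) = Add(-824, Pow(Add(1, -6), 2)) = Add(-824, Pow(-5, 2)) = Add(-824, 25) = -799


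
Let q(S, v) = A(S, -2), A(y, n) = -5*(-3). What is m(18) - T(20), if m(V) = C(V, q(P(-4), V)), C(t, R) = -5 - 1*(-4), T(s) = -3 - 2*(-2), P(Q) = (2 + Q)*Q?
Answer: -2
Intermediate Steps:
A(y, n) = 15
P(Q) = Q*(2 + Q)
T(s) = 1 (T(s) = -3 + 4 = 1)
q(S, v) = 15
C(t, R) = -1 (C(t, R) = -5 + 4 = -1)
m(V) = -1
m(18) - T(20) = -1 - 1*1 = -1 - 1 = -2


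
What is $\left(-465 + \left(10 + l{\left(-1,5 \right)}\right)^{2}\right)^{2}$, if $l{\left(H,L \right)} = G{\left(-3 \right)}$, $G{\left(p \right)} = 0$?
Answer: $133225$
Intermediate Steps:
$l{\left(H,L \right)} = 0$
$\left(-465 + \left(10 + l{\left(-1,5 \right)}\right)^{2}\right)^{2} = \left(-465 + \left(10 + 0\right)^{2}\right)^{2} = \left(-465 + 10^{2}\right)^{2} = \left(-465 + 100\right)^{2} = \left(-365\right)^{2} = 133225$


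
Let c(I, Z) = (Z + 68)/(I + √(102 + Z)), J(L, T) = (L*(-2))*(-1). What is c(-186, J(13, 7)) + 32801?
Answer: 282641846/8617 - 188*√2/8617 ≈ 32800.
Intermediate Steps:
J(L, T) = 2*L (J(L, T) = -2*L*(-1) = 2*L)
c(I, Z) = (68 + Z)/(I + √(102 + Z))
c(-186, J(13, 7)) + 32801 = (68 + 2*13)/(-186 + √(102 + 2*13)) + 32801 = (68 + 26)/(-186 + √(102 + 26)) + 32801 = 94/(-186 + √128) + 32801 = 94/(-186 + 8*√2) + 32801 = 32801 + 94/(-186 + 8*√2)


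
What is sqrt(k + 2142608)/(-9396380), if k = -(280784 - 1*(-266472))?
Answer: -sqrt(398838)/4698190 ≈ -0.00013442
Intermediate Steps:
k = -547256 (k = -(280784 + 266472) = -1*547256 = -547256)
sqrt(k + 2142608)/(-9396380) = sqrt(-547256 + 2142608)/(-9396380) = sqrt(1595352)*(-1/9396380) = (2*sqrt(398838))*(-1/9396380) = -sqrt(398838)/4698190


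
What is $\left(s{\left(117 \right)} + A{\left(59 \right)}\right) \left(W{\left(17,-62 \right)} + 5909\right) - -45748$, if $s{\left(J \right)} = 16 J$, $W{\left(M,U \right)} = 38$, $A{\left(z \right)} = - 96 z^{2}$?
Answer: $-1976166140$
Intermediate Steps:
$\left(s{\left(117 \right)} + A{\left(59 \right)}\right) \left(W{\left(17,-62 \right)} + 5909\right) - -45748 = \left(16 \cdot 117 - 96 \cdot 59^{2}\right) \left(38 + 5909\right) - -45748 = \left(1872 - 334176\right) 5947 + 45748 = \left(-332304\right) 5947 + 45748 = -1976211888 + 45748 = -1976166140$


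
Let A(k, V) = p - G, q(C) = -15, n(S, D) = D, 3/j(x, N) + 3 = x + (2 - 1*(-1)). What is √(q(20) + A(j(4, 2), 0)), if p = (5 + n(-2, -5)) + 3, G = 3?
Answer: I*√15 ≈ 3.873*I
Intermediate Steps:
j(x, N) = 3/x (j(x, N) = 3/(-3 + (x + (2 - 1*(-1)))) = 3/(-3 + (x + (2 + 1))) = 3/(-3 + (x + 3)) = 3/(-3 + (3 + x)) = 3/x)
p = 3 (p = (5 - 5) + 3 = 0 + 3 = 3)
A(k, V) = 0 (A(k, V) = 3 - 1*3 = 3 - 3 = 0)
√(q(20) + A(j(4, 2), 0)) = √(-15 + 0) = √(-15) = I*√15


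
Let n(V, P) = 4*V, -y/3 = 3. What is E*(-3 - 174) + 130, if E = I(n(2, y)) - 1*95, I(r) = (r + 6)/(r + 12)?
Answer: 168211/10 ≈ 16821.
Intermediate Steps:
y = -9 (y = -3*3 = -9)
I(r) = (6 + r)/(12 + r)
E = -943/10 (E = (6 + 4*2)/(12 + 4*2) - 1*95 = (6 + 8)/(12 + 8) - 95 = 14/20 - 95 = (1/20)*14 - 95 = 7/10 - 95 = -943/10 ≈ -94.300)
E*(-3 - 174) + 130 = -943*(-3 - 174)/10 + 130 = -943/10*(-177) + 130 = 166911/10 + 130 = 168211/10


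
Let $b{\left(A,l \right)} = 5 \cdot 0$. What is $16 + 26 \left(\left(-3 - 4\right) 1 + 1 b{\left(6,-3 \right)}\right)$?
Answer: $-166$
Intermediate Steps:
$b{\left(A,l \right)} = 0$
$16 + 26 \left(\left(-3 - 4\right) 1 + 1 b{\left(6,-3 \right)}\right) = 16 + 26 \left(\left(-3 - 4\right) 1 + 1 \cdot 0\right) = 16 + 26 \left(\left(-7\right) 1 + 0\right) = 16 + 26 \left(-7 + 0\right) = 16 + 26 \left(-7\right) = 16 - 182 = -166$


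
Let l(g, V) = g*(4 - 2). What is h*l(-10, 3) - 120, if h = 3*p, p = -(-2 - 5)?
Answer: -540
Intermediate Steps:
l(g, V) = 2*g (l(g, V) = g*2 = 2*g)
p = 7 (p = -1*(-7) = 7)
h = 21 (h = 3*7 = 21)
h*l(-10, 3) - 120 = 21*(2*(-10)) - 120 = 21*(-20) - 120 = -420 - 120 = -540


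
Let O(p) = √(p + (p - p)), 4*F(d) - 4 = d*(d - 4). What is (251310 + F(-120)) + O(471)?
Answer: 255031 + √471 ≈ 2.5505e+5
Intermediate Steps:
F(d) = 1 + d*(-4 + d)/4 (F(d) = 1 + (d*(d - 4))/4 = 1 + (d*(-4 + d))/4 = 1 + d*(-4 + d)/4)
O(p) = √p (O(p) = √(p + 0) = √p)
(251310 + F(-120)) + O(471) = (251310 + (1 - 1*(-120) + (¼)*(-120)²)) + √471 = (251310 + (1 + 120 + (¼)*14400)) + √471 = (251310 + (1 + 120 + 3600)) + √471 = (251310 + 3721) + √471 = 255031 + √471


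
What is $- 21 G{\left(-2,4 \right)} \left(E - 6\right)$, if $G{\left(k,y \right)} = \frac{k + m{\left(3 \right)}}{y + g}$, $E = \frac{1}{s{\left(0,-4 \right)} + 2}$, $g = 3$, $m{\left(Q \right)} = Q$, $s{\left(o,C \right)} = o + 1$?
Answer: $17$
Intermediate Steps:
$s{\left(o,C \right)} = 1 + o$
$E = \frac{1}{3}$ ($E = \frac{1}{\left(1 + 0\right) + 2} = \frac{1}{1 + 2} = \frac{1}{3} \approx 0.33333$)
$G{\left(k,y \right)} = \frac{3 + k}{3 + y}$ ($G{\left(k,y \right)} = \frac{k + 3}{y + 3} = \frac{3 + k}{3 + y}$)
$- 21 G{\left(-2,4 \right)} \left(E - 6\right) = - 21 \frac{3 - 2}{3 + 4} \left(\frac{1}{3} - 6\right) = - 21 \cdot \frac{1}{7} \cdot 1 \left(- \frac{17}{3}\right) = \left(-21\right) \frac{1}{7} \left(- \frac{17}{3}\right) = \left(-3\right) \left(- \frac{17}{3}\right) = 17$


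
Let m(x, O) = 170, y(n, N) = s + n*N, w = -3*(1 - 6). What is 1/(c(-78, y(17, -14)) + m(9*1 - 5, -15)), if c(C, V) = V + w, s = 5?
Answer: -1/48 ≈ -0.020833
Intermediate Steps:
w = 15 (w = -3*(-5) = 15)
y(n, N) = 5 + N*n (y(n, N) = 5 + n*N = 5 + N*n)
c(C, V) = 15 + V (c(C, V) = V + 15 = 15 + V)
1/(c(-78, y(17, -14)) + m(9*1 - 5, -15)) = 1/((15 + (5 - 14*17)) + 170) = 1/((15 + (5 - 238)) + 170) = 1/((15 - 233) + 170) = 1/(-218 + 170) = 1/(-48) = -1/48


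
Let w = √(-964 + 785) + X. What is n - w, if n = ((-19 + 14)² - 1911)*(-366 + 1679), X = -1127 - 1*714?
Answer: -2474477 - I*√179 ≈ -2.4745e+6 - 13.379*I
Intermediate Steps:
X = -1841 (X = -1127 - 714 = -1841)
w = -1841 + I*√179 (w = √(-964 + 785) - 1841 = √(-179) - 1841 = I*√179 - 1841 = -1841 + I*√179 ≈ -1841.0 + 13.379*I)
n = -2476318 (n = ((-5)² - 1911)*1313 = (25 - 1911)*1313 = -1886*1313 = -2476318)
n - w = -2476318 - (-1841 + I*√179) = -2476318 + (1841 - I*√179) = -2474477 - I*√179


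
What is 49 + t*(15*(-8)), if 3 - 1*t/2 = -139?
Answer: -34031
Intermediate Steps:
t = 284 (t = 6 - 2*(-139) = 6 + 278 = 284)
49 + t*(15*(-8)) = 49 + 284*(15*(-8)) = 49 + 284*(-120) = 49 - 34080 = -34031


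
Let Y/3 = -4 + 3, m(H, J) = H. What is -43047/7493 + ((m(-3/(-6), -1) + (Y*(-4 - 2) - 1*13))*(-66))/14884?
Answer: -643431507/111525812 ≈ -5.7693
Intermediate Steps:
Y = -3 (Y = 3*(-4 + 3) = 3*(-1) = -3)
-43047/7493 + ((m(-3/(-6), -1) + (Y*(-4 - 2) - 1*13))*(-66))/14884 = -43047/7493 + ((-3/(-6) + (-3*(-4 - 2) - 1*13))*(-66))/14884 = -43047*1/7493 + ((-3*(-⅙) + (-3*(-6) - 13))*(-66))*(1/14884) = -43047/7493 + ((½ + (18 - 13))*(-66))*(1/14884) = -43047/7493 + ((½ + 5)*(-66))*(1/14884) = -43047/7493 + ((11/2)*(-66))*(1/14884) = -43047/7493 - 363*1/14884 = -43047/7493 - 363/14884 = -643431507/111525812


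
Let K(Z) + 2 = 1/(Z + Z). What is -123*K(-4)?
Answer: 2091/8 ≈ 261.38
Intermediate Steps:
K(Z) = -2 + 1/(2*Z) (K(Z) = -2 + 1/(Z + Z) = -2 + 1/(2*Z))
-123*K(-4) = -123*(-2 + (1/2)/(-4)) = -123*(-2 + (1/2)*(-1/4)) = -123*(-2 - 1/8) = -123*(-17/8) = 2091/8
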